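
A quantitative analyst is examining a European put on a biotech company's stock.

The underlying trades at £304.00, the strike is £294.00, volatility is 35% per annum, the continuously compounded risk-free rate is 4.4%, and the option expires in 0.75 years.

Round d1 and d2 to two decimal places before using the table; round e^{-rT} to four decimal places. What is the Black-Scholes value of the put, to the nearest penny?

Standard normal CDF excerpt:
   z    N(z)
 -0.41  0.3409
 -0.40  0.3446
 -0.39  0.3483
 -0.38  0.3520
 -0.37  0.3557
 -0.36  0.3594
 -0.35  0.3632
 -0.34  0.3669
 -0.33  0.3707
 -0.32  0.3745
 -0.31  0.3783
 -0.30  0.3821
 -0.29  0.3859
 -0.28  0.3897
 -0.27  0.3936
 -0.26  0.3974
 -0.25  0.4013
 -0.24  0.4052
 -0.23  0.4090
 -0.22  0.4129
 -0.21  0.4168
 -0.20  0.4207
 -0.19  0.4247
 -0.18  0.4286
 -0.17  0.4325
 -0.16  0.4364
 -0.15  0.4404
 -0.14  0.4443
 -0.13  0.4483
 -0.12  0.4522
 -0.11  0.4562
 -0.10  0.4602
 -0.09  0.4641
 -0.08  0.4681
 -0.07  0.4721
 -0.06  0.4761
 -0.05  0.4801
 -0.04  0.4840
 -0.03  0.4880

£26.15

σ√T = 0.35·√0.75 = 0.3031
d₁ = [ln(304/294) + (0.044 + ½·0.35²)·0.75] / (σ√T) = (0.0334 + 0.0789) / 0.3031 = 0.3708 which rounds to 0.37
d₂ = 0.3708 − 0.3031 = 0.0677 which rounds to 0.07
exp(−rT) = exp(−0.044·0.75) = 0.9675
N(−d₂) = N(-0.07) = 0.4721;  N(−d₁) = N(-0.37) = 0.3557
P = 294·0.9675·0.4721 − 304·0.3557 = 134.2865 − 108.1328 = 26.1537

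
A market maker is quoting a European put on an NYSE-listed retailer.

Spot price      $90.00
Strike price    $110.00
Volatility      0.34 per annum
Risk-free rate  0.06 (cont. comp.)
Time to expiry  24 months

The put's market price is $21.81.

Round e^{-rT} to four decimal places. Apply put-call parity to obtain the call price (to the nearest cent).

$14.25

e^(−rT) = e^(−0.06·2) = 0.8869
Put-call parity: C − P = S − K·e^(−rT) = 90 − 110·0.8869 = 90 − 97.5590 = -7.5590
C = P + (C − P) = 21.81 + (-7.5590) = 14.2510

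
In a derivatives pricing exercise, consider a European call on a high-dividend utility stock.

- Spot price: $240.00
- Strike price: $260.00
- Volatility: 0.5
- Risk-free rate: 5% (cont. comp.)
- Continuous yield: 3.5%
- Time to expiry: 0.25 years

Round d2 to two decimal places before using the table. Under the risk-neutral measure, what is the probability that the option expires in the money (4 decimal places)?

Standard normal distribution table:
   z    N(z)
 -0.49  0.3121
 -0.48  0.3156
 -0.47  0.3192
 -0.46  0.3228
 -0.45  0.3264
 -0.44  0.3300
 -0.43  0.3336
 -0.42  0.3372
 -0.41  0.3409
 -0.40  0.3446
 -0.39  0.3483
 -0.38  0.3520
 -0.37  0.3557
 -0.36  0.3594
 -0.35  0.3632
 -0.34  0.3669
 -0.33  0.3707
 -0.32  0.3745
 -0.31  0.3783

T = 0.25;  σ√T = 0.2500
ln(S/K) + (r − q + σ²/2)T = ln(240/260) + (0.05 − 0.035 + 0.5²/2)·0.25 = -0.0800 + 0.0350 = -0.0450
d₁ = -0.0450 / 0.2500 = -0.1802 which rounds to -0.18
d₂ = d₁ − σ√T = -0.1802 − 0.2500 = -0.4302 which rounds to -0.43
Risk-neutral Pr[S_T > K] = N(d₂) = N(-0.43) = 0.3336

0.3336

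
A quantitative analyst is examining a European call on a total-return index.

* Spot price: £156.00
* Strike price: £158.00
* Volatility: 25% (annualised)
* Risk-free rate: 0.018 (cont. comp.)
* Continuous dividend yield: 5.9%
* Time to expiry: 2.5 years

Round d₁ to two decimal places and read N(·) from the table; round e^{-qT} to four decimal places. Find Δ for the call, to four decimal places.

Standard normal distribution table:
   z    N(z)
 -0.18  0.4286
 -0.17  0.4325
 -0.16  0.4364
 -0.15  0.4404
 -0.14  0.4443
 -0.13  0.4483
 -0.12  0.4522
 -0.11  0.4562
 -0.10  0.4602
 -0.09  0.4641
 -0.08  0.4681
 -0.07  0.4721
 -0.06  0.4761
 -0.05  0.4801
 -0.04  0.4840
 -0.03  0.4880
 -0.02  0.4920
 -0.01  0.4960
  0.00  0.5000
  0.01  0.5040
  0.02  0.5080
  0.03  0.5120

σ√T = 0.25·√2.5 = 0.3953
ln(S/K) + (r − q + σ²/2)T = ln(156/158) + (0.018 − 0.059 + 0.25²/2)·2.5 = -0.0127 − 0.0244 = -0.0371
d₁ = -0.0371 / 0.3953 = -0.0939 ≈ -0.09
N(d₁) = N(-0.09) = 0.4641
Δ_call = exp(−qT)·N(d₁) = 0.8629·0.4641 = 0.4005

0.4005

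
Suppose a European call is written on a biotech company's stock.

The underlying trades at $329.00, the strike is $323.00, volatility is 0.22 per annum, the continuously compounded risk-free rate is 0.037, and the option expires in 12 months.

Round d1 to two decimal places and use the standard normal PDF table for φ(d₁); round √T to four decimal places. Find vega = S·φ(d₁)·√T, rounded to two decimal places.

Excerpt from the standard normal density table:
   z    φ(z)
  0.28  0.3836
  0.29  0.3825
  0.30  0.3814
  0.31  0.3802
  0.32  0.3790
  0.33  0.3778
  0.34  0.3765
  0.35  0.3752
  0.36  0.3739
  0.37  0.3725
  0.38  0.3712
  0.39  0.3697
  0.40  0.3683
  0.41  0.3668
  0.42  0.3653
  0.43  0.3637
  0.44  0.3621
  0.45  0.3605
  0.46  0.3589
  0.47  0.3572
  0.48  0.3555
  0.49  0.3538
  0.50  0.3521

123.01

σ√T = 0.22·√1 = 0.2200
ln(S/K) + (r + σ²/2)T = ln(329/323) + (0.037 + 0.22²/2)·1 = 0.0184 + 0.0612 = 0.0796
d₁ = 0.0796 / 0.2200 = 0.3618 ⇒ 0.36
√T = √1 = 1.0000
φ(d₁) = φ(0.36) = 0.3739
vega = S·φ(d₁)·√T = 329·0.3739·1.0000 = 123.0131
(Call and put vega coincide under Black-Scholes.)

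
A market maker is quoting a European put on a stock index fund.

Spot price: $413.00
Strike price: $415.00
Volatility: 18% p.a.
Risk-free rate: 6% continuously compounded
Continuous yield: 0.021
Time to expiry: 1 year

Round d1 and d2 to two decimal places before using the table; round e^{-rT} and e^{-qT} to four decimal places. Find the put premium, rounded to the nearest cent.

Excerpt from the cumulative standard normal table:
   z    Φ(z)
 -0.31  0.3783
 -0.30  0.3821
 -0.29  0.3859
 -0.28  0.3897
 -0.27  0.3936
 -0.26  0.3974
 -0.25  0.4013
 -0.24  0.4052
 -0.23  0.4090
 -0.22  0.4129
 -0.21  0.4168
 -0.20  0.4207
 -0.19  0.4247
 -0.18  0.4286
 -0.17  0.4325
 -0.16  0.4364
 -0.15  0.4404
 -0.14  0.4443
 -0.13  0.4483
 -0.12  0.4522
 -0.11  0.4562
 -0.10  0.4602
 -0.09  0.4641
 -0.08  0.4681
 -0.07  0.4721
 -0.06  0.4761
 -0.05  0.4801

σ√T = 0.18 × 1.0000 = 0.1800
d₁ = [ln(413/415) + (0.06 − 0.021 + 0.18²/2)·1] / 0.1800 = [-0.0048 + 0.0552] / 0.1800 = 0.2798 ≈ 0.28
d₂ = d₁ − σ√T = 0.2798 − 0.1800 = 0.0998 ≈ 0.10
exp(−qT) = exp(−0.021·1) = 0.9792;  exp(−rT) = exp(−0.06·1) = 0.9418
P = 415·0.9418·N(-0.10) − 413·0.9792·N(-0.28) = 415·0.9418·0.4602 − 413·0.9792·0.3897 = 179.8678 − 157.5984 = 22.2694

$22.27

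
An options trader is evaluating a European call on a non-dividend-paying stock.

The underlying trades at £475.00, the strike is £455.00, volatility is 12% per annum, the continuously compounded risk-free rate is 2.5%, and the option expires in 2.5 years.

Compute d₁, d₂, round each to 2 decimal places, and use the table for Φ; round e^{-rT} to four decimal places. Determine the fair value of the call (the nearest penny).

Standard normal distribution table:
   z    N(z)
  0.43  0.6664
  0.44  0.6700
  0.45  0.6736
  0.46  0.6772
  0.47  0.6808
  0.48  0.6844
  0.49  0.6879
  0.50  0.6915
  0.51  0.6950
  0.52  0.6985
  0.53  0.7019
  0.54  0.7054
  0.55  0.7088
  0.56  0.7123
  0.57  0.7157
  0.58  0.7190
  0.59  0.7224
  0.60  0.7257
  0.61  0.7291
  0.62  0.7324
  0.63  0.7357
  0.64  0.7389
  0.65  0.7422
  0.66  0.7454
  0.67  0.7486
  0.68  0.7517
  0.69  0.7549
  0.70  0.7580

£63.09

σ√T = 0.12 × 1.5811 = 0.1897
d₁ = [ln(475/455) + (0.025 + 0.12²/2)·2.5] / 0.1897 = [0.0430 + 0.0805] / 0.1897 = 0.6510 ≈ 0.65
d₂ = d₁ − σ√T = 0.6510 − 0.1897 = 0.4613 ≈ 0.46
exp(−rT) = exp(−0.025·2.5) = 0.9394
N(d₁) = N(0.65) = 0.7422;  N(d₂) = N(0.46) = 0.6772
C = 475·0.7422 − 455·0.9394·0.6772 = 352.5450 − 289.4536 = 63.0914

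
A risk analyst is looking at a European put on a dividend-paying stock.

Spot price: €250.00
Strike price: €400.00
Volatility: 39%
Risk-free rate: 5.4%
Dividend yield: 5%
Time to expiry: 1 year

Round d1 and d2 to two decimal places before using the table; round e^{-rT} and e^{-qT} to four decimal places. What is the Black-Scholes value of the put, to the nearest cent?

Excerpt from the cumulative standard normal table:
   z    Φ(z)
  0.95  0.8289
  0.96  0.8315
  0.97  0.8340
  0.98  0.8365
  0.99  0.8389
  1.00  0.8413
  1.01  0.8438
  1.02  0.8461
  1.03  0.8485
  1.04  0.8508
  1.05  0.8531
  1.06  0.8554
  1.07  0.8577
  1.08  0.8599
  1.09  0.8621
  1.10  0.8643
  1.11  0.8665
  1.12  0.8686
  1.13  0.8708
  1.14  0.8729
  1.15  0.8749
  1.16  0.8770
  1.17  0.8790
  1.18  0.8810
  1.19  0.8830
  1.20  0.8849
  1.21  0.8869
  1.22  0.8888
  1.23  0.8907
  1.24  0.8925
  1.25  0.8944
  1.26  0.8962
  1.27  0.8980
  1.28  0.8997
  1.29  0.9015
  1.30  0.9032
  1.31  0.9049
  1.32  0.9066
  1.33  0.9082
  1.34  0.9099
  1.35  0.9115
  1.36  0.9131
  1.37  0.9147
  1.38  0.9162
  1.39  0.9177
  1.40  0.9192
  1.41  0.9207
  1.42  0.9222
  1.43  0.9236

€147.71

σ√T = 0.39·√1 = 0.3900
d₁ = [ln(250/400) + (0.054 − 0.05 + 0.39²/2)·1] / 0.3900 = [-0.4700 + 0.0801] / 0.3900 = -0.9999 which rounds to -1.00
d₂ = d₁ − σ√T = -0.9999 − 0.3900 = -1.3899 which rounds to -1.39
exp(−qT) = exp(−0.05·1) = 0.9512;  exp(−rT) = exp(−0.054·1) = 0.9474
P = 400·0.9474·N(1.39) − 250·0.9512·N(1.00) = 400·0.9474·0.9177 − 250·0.9512·0.8413 = 347.7716 − 200.0611 = 147.7105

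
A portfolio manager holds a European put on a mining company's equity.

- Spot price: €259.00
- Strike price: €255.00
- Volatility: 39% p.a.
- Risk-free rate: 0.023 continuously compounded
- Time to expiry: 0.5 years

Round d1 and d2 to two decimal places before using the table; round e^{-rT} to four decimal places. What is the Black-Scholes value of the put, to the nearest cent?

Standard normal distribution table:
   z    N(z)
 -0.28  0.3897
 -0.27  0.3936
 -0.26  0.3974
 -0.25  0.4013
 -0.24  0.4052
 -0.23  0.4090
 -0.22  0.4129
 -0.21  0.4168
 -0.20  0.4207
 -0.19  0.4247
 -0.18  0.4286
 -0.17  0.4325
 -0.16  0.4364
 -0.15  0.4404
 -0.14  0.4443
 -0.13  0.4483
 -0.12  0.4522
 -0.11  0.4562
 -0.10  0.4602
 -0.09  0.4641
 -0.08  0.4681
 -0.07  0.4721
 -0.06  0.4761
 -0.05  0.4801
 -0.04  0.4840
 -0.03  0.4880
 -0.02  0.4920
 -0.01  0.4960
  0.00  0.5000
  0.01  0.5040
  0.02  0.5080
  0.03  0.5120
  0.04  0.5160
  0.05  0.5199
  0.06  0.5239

€25.13

σ√T = 0.39 × 0.7071 = 0.2758
d₁ = [ln(259/255) + (0.023 + 0.39²/2)·0.5] / 0.2758 = [0.0156 + 0.0495] / 0.2758 = 0.2360 → 0.24
d₂ = d₁ − σ√T = 0.2360 − 0.2758 = -0.0397 → -0.04
exp(−rT) = exp(−0.023·0.5) = 0.9886
P = 255·0.9886·N(0.04) − 259·N(-0.24) = 255·0.9886·0.5160 − 259·0.4052 = 130.0800 − 104.9468 = 25.1332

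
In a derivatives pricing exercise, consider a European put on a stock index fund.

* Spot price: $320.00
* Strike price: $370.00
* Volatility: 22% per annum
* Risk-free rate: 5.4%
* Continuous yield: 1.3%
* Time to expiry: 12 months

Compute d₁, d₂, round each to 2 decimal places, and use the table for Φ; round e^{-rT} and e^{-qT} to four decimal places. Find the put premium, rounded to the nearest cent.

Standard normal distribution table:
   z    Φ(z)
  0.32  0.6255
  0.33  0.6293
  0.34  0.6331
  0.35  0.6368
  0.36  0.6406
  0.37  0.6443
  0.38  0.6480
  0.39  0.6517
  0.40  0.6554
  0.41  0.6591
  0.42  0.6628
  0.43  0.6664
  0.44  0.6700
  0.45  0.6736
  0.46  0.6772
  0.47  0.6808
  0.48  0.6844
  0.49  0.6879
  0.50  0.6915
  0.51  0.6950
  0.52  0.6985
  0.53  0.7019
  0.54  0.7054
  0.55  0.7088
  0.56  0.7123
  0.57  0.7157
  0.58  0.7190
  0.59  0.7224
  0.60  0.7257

$49.69

T = 1;  σ√T = 0.2200
d₁ = [ln(320/370) + (0.054 − 0.013 + ½·0.22²)·1] / (σ√T) = (-0.1452 + 0.0652) / 0.2200 = -0.3636 which rounds to -0.36
d₂ = -0.3636 − 0.2200 = -0.5836 which rounds to -0.58
e^(−qT) = e^(−0.013·1) = 0.9871;  e^(−rT) = e^(−0.054·1) = 0.9474
N(−d₂) = N(0.58) = 0.7190;  N(−d₁) = N(0.36) = 0.6406
P = 370·0.9474·0.7190 − 320·0.9871·0.6406 = 252.0368 − 202.3476 = 49.6892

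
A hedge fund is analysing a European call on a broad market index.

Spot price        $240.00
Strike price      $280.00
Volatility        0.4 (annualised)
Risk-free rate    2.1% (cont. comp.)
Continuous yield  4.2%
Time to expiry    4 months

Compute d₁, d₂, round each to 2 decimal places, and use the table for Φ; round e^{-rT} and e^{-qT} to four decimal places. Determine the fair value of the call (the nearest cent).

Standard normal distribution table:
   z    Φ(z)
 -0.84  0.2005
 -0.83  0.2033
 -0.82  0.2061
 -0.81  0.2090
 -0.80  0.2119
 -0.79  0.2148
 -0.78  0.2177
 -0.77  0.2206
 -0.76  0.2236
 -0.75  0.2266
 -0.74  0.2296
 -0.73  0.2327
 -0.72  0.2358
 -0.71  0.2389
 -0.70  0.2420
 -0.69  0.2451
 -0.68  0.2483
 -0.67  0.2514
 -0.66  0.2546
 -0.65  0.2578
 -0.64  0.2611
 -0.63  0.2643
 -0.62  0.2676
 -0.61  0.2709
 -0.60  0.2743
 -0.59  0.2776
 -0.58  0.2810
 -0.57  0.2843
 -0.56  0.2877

$8.39

T = 0.3333;  σ√T = 0.2309
d₁ = [ln(240/280) + (0.021 − 0.042 + 0.4²/2)·0.3333] / 0.2309 = [-0.1542 + 0.0197] / 0.2309 = -0.5823 ≈ -0.58
d₂ = d₁ − σ√T = -0.5823 − 0.2309 = -0.8133 ≈ -0.81
e^(−qT) = e^(−0.042·0.3333) = 0.9861;  e^(−rT) = e^(−0.021·0.3333) = 0.9930
N(d₁) = N(-0.58) = 0.2810;  N(d₂) = N(-0.81) = 0.2090
C = 240·0.9861·0.2810 − 280·0.9930·0.2090 = 66.5026 − 58.1104 = 8.3922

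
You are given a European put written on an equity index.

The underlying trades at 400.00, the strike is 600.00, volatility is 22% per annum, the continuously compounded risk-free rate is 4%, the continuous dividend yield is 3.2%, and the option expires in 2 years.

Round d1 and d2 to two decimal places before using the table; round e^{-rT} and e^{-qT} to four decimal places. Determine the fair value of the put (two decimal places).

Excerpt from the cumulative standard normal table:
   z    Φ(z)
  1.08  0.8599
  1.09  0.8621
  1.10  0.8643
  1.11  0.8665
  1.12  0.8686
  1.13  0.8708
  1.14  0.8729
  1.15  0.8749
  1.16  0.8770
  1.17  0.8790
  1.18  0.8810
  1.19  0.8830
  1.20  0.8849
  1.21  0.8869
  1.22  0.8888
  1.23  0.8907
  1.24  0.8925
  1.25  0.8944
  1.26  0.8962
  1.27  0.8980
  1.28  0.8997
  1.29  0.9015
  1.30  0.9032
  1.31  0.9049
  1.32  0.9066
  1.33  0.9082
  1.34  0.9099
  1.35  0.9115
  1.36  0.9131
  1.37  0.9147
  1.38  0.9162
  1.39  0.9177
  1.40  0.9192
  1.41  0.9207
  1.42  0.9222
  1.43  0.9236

185.65

σ√T = 0.22·√2 = 0.3111
d₁ = [ln(400/600) + (0.04 − 0.032 + 0.22²/2)·2] / 0.3111 = [-0.4055 + 0.0644] / 0.3111 = -1.0962 → -1.10
d₂ = d₁ − σ√T = -1.0962 − 0.3111 = -1.4074 → -1.41
e^(−qT) = e^(−0.032·2) = 0.9380;  e^(−rT) = e^(−0.04·2) = 0.9231
N(−d₂) = N(1.41) = 0.9207;  N(−d₁) = N(1.10) = 0.8643
P = 600·0.9231·0.9207 − 400·0.9380·0.8643 = 509.9389 − 324.2854 = 185.6535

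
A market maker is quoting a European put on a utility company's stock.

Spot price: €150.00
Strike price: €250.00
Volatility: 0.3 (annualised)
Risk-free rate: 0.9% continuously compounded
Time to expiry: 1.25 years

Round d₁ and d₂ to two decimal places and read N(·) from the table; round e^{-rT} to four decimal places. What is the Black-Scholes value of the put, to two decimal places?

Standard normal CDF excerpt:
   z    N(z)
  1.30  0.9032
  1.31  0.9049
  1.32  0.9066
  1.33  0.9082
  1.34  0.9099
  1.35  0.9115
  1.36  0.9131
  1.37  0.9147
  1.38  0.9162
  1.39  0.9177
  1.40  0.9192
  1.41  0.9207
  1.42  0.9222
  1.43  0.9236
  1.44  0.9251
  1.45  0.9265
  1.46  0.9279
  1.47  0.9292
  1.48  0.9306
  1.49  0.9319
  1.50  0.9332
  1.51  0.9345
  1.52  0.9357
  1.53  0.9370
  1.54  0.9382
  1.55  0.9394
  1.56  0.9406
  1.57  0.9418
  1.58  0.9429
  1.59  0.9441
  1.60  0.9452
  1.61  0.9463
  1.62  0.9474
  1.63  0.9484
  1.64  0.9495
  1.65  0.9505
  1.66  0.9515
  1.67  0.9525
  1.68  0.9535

σ√T = 0.3 × 1.1180 = 0.3354
ln(S/K) + (r + σ²/2)T = ln(150/250) + (0.009 + 0.3²/2)·1.25 = -0.5108 + 0.0675 = -0.4433
d₁ = -0.4433 / 0.3354 = -1.3217 ≈ -1.32
d₂ = d₁ − σ√T = -1.3217 − 0.3354 = -1.6572 ≈ -1.66
exp(−rT) = exp(−0.009·1.25) = 0.9888
N(−d₂) = N(1.66) = 0.9515;  N(−d₁) = N(1.32) = 0.9066
P = 250·0.9888·0.9515 − 150·0.9066 = 235.2108 − 135.9900 = 99.2208

€99.22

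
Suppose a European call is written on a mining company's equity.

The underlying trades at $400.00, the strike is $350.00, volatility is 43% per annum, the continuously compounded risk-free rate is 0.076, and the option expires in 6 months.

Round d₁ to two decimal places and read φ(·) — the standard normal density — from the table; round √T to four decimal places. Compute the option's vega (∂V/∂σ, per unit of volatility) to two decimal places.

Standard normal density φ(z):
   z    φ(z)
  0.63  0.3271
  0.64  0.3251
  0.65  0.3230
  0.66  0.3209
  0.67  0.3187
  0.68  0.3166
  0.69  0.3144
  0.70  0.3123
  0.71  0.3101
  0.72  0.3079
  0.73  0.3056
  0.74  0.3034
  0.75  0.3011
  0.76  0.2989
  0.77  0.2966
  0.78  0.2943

87.09

σ√T = 0.43 × 0.7071 = 0.3041
d₁ = [ln(400/350) + (0.076 + 0.43²/2)·0.5] / 0.3041 = [0.1335 + 0.0842] / 0.3041 = 0.7162 → 0.72
√T = √0.5 = 0.7071
φ(d₁) = φ(0.72) = 0.3079
vega = S·φ(d₁)·√T = 400·0.3079·0.7071 = 87.0864
(Call and put vega coincide under Black-Scholes.)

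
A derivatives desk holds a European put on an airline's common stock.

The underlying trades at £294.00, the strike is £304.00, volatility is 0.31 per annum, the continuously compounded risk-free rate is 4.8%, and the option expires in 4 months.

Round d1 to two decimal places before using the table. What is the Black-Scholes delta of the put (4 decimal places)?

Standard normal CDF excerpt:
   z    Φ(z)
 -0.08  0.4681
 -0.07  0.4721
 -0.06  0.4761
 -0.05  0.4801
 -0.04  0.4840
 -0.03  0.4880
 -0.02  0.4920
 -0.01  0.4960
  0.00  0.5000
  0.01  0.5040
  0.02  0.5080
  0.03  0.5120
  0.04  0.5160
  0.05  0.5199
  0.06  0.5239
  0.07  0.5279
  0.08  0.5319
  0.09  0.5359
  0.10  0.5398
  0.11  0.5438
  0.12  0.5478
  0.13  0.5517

-0.5040

σ√T = 0.31 × 0.5774 = 0.1790
d₁ = [ln(294/304) + (0.048 + 0.31²/2)·0.3333] / 0.1790 = [-0.0334 + 0.0320] / 0.1790 = -0.0080 which rounds to -0.01
N(d₁) = N(-0.01) = 0.4960
Δ_put = N(d₁) − 1 = 0.4960 − 1 = -0.5040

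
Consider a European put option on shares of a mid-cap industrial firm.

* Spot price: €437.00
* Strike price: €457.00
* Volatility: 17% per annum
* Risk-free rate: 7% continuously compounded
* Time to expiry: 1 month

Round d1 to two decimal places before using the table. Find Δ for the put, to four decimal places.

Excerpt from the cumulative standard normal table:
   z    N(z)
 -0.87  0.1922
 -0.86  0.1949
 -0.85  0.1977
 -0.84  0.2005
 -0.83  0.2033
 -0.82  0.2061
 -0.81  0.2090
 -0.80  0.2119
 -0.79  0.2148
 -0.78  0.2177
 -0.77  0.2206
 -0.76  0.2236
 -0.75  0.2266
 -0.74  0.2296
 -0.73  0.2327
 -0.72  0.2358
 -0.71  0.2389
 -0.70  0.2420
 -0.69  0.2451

-0.7794

T = 0.08333;  σ√T = 0.0491
d₁ = [ln(437/457) + (0.07 + ½·0.17²)·0.08333] / (σ√T) = (-0.0448 + 0.0070) / 0.0491 = -0.7685 which rounds to -0.77
N(d₁) = N(-0.77) = 0.2206
Δ_put = N(d₁) − 1 = 0.2206 − 1 = -0.7794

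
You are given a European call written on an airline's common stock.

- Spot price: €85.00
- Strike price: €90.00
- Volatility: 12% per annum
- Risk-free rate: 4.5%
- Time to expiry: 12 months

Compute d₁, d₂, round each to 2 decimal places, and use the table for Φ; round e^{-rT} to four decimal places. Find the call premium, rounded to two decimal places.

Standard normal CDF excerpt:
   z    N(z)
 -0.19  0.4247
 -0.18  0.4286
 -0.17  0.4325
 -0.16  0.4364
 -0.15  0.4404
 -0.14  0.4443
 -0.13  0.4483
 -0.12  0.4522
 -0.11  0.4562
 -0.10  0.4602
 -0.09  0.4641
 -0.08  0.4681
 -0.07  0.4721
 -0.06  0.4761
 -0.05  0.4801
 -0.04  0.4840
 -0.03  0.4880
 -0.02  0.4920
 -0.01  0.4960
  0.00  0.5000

€3.59

σ√T = 0.12·√1 = 0.1200
ln(S/K) + (r + σ²/2)T = ln(85/90) + (0.045 + 0.12²/2)·1 = -0.0572 + 0.0522 = -0.0050
d₁ = -0.0050 / 0.1200 = -0.0413 ≈ -0.04
d₂ = d₁ − σ√T = -0.0413 − 0.1200 = -0.1613 ≈ -0.16
exp(−rT) = exp(−0.045·1) = 0.9560
N(d₁) = N(-0.04) = 0.4840;  N(d₂) = N(-0.16) = 0.4364
C = 85·0.4840 − 90·0.9560·0.4364 = 41.1400 − 37.5479 = 3.5921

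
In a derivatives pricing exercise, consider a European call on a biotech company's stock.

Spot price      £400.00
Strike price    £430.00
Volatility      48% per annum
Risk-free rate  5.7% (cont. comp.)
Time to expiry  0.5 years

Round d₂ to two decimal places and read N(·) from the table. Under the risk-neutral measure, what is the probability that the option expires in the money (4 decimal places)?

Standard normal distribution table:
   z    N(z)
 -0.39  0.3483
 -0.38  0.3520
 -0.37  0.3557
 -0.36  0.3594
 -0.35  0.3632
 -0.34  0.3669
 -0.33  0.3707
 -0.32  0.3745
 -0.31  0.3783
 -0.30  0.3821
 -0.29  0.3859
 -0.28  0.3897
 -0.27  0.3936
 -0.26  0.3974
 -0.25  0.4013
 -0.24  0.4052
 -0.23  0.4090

0.3821

σ√T = 0.48 × 0.7071 = 0.3394
d₁ = [ln(400/430) + (0.057 + 0.48²/2)·0.5] / 0.3394 = [-0.0723 + 0.0861] / 0.3394 = 0.0406 → 0.04
d₂ = d₁ − σ√T = 0.0406 − 0.3394 = -0.2988 → -0.30
Pr(exercise) under Q = N(d₂) = 0.3821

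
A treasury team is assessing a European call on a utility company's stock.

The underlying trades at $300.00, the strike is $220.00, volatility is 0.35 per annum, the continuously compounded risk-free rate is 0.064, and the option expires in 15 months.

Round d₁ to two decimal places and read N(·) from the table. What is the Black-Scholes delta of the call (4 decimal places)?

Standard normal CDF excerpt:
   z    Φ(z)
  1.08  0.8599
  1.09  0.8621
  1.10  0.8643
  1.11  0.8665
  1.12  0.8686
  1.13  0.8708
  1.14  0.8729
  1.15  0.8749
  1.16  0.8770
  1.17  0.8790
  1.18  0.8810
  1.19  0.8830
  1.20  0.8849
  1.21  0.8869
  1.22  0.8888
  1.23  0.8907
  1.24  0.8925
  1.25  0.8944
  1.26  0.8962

T = 1.25;  σ√T = 0.3913
d₁ = [ln(300/220) + (0.064 + 0.35²/2)·1.25] / 0.3913 = [0.3102 + 0.1566] / 0.3913 = 1.1927 which rounds to 1.19
N(d₁) = N(1.19) = 0.8830
Δ_call = N(d₁) = 0.8830

0.8830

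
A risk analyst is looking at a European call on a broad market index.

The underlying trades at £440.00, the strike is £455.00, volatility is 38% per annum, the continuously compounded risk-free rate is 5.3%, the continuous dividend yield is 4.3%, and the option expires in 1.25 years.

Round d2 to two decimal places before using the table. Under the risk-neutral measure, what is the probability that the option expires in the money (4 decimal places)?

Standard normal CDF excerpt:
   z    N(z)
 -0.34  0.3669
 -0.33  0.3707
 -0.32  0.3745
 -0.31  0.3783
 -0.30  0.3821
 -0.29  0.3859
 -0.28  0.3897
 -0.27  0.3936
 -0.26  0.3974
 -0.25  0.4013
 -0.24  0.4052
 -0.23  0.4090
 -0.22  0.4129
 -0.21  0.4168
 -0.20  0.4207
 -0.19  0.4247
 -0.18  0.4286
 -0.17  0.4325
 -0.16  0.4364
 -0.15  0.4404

T = 1.25;  σ√T = 0.4249
d₁ = [ln(440/455) + (0.053 − 0.043 + 0.38²/2)·1.25] / 0.4249 = [-0.0335 + 0.1027] / 0.4249 = 0.1629 which rounds to 0.16
d₂ = d₁ − σ√T = 0.1629 − 0.4249 = -0.2619 which rounds to -0.26
Risk-neutral Pr[S_T > K] = N(d₂) = N(-0.26) = 0.3974

0.3974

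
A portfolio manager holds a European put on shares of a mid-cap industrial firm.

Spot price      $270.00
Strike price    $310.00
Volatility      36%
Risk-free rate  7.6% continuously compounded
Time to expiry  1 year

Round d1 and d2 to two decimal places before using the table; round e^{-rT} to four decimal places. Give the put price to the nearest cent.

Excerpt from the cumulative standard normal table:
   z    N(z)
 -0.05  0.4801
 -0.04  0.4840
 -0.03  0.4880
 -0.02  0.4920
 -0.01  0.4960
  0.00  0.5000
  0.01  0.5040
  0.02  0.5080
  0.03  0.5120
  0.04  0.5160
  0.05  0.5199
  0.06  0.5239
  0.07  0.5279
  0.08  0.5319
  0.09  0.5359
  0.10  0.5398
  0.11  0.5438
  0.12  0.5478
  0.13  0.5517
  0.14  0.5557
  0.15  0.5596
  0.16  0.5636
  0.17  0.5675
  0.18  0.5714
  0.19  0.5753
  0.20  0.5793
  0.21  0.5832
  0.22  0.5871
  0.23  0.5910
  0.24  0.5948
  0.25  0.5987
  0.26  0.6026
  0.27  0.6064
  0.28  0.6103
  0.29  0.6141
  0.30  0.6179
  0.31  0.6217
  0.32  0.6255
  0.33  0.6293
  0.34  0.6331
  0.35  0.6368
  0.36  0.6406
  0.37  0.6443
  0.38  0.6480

σ√T = 0.36 × 1.0000 = 0.3600
d₁ = [ln(270/310) + (0.076 + 0.36²/2)·1] / 0.3600 = [-0.1382 + 0.1408] / 0.3600 = 0.0074 ⇒ 0.01
d₂ = d₁ − σ√T = 0.0074 − 0.3600 = -0.3526 ⇒ -0.35
e^(−rT) = e^(−0.076·1) = 0.9268
N(−d₂) = N(0.35) = 0.6368;  N(−d₁) = N(-0.01) = 0.4960
P = 310·0.9268·0.6368 − 270·0.4960 = 182.9577 − 133.9200 = 49.0377

$49.04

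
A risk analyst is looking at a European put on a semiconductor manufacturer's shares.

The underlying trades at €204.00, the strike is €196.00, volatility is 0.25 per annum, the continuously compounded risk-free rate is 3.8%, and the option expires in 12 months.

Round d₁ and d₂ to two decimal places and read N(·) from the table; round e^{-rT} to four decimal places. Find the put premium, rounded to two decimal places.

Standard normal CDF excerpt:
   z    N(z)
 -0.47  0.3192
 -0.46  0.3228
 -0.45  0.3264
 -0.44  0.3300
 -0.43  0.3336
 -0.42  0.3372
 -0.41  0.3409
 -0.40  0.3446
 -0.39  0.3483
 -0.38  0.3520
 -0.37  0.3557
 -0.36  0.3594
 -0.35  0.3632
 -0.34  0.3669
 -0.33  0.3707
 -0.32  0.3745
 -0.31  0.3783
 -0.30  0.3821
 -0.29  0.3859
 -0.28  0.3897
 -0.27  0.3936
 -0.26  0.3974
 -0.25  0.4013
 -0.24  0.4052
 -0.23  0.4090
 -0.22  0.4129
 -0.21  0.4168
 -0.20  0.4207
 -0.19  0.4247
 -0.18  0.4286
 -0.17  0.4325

σ√T = 0.25 × 1.0000 = 0.2500
d₁ = [ln(204/196) + (0.038 + 0.25²/2)·1] / 0.2500 = [0.0400 + 0.0693] / 0.2500 = 0.4370 ≈ 0.44
d₂ = d₁ − σ√T = 0.4370 − 0.2500 = 0.1870 ≈ 0.19
e^(−rT) = e^(−0.038·1) = 0.9627
P = 196·0.9627·N(-0.19) − 204·N(-0.44) = 196·0.9627·0.4247 − 204·0.3300 = 80.1363 − 67.3200 = 12.8163

€12.82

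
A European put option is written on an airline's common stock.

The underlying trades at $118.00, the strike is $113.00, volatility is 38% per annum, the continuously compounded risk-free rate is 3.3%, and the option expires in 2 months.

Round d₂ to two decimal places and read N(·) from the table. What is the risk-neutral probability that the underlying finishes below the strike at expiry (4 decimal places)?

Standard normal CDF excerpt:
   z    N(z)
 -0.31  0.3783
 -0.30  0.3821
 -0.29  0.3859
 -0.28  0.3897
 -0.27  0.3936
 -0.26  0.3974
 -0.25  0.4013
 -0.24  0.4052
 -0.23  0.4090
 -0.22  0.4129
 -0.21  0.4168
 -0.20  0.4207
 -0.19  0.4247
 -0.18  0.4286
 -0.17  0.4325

T = 0.1667;  σ√T = 0.1551
d₁ = [ln(118/113) + (0.033 + 0.38²/2)·0.1667] / 0.1551 = [0.0433 + 0.0175] / 0.1551 = 0.3921 ⇒ 0.39
d₂ = d₁ − σ√T = 0.3921 − 0.1551 = 0.2370 ⇒ 0.24
Risk-neutral Pr[S_T < K] = N(−d₂) = N(-0.24) = 0.4052

0.4052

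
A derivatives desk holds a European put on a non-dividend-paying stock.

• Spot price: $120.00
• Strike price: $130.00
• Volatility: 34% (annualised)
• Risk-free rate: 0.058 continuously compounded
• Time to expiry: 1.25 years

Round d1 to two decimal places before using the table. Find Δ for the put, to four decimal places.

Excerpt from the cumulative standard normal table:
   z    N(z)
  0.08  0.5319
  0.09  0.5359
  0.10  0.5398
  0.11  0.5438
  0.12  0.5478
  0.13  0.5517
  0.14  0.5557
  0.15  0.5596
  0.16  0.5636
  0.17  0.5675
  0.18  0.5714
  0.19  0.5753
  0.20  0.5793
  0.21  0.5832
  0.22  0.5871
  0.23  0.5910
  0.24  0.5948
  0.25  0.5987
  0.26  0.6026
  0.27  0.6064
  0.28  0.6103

-0.4325

T = 1.25;  σ√T = 0.3801
d₁ = [ln(120/130) + (0.058 + ½·0.34²)·1.25] / (σ√T) = (-0.0800 + 0.1448) / 0.3801 = 0.1702 ⇒ 0.17
N(d₁) = N(0.17) = 0.5675
Δ_put = N(d₁) − 1 = 0.5675 − 1 = -0.4325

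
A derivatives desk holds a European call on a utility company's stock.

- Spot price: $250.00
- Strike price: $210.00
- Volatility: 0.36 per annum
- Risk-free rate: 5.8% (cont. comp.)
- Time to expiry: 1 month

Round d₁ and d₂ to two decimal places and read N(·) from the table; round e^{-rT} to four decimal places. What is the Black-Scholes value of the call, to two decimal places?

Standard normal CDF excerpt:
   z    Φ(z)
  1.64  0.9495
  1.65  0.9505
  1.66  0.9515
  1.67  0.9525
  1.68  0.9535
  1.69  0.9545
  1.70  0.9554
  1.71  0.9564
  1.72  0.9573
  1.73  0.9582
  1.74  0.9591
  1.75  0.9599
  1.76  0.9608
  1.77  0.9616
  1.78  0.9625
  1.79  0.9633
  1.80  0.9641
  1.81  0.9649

$41.56

σ√T = 0.36·√0.08333 = 0.1039
ln(S/K) + (r + σ²/2)T = ln(250/210) + (0.058 + 0.36²/2)·0.08333 = 0.1744 + 0.0102 = 0.1846
d₁ = 0.1846 / 0.1039 = 1.7762 ⇒ 1.78
d₂ = d₁ − σ√T = 1.7762 − 0.1039 = 1.6723 ⇒ 1.67
exp(−rT) = exp(−0.058·0.08333) = 0.9952
N(d₁) = N(1.78) = 0.9625;  N(d₂) = N(1.67) = 0.9525
C = 250·0.9625 − 210·0.9952·0.9525 = 240.6250 − 199.0649 = 41.5601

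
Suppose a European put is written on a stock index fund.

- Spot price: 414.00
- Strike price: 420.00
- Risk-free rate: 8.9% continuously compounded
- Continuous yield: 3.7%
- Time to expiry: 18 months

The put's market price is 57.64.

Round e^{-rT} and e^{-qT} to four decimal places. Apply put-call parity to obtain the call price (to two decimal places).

e^(−qT) = e^(−0.037·1.5) = 0.9460;  e^(−rT) = e^(−0.089·1.5) = 0.8750
Put-call parity: C − P = S·e^(−qT) − K·e^(−rT) = 414·0.9460 − 420·0.8750 = 391.6440 − 367.5000 = 24.1440
C = P + (C − P) = 57.64 + (24.1440) = 81.7840

81.78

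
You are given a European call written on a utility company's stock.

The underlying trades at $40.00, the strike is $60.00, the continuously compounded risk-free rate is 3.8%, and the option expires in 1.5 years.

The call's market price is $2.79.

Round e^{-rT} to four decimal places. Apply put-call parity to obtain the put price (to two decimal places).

e^(−rT) = e^(−0.038·1.5) = 0.9446
Put-call parity: C − P = S − K·e^(−rT) = 40 − 60·0.9446 = 40 − 56.6760 = -16.6760
P = C − (C − P) = 2.79 − (-16.6760) = 19.4660

$19.47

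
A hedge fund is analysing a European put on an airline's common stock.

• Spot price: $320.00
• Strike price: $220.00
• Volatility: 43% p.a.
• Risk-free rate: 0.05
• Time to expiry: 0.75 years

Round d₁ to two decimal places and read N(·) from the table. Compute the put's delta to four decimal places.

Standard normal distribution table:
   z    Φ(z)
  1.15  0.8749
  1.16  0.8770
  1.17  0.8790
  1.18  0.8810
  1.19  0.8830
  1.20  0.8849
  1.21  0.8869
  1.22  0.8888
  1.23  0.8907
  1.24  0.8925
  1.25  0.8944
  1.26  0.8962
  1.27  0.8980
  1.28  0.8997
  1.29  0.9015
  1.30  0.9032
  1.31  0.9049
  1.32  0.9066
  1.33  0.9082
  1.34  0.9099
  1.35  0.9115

-0.0985

T = 0.75;  σ√T = 0.3724
d₁ = [ln(320/220) + (0.05 + ½·0.43²)·0.75] / (σ√T) = (0.3747 + 0.1068) / 0.3724 = 1.2931 ≈ 1.29
N(d₁) = N(1.29) = 0.9015
Δ_put = N(d₁) − 1 = 0.9015 − 1 = -0.0985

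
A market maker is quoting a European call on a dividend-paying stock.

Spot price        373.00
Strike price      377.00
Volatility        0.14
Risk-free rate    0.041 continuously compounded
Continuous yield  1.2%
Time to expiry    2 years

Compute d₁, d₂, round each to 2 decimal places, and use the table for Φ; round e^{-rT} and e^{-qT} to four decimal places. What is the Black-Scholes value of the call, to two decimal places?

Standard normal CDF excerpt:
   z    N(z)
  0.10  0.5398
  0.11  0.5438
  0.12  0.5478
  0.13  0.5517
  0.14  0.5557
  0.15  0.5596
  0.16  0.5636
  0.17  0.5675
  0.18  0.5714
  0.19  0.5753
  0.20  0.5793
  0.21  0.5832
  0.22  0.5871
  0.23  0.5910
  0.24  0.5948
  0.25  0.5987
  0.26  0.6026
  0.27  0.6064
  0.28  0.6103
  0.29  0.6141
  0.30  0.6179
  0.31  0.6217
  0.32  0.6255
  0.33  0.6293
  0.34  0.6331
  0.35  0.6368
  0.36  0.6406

σ√T = 0.14·√2 = 0.1980
ln(S/K) + (r − q + σ²/2)T = ln(373/377) + (0.041 − 0.012 + 0.14²/2)·2 = -0.0107 + 0.0776 = 0.0669
d₁ = 0.0669 / 0.1980 = 0.3381 ≈ 0.34
d₂ = d₁ − σ√T = 0.3381 − 0.1980 = 0.1401 ≈ 0.14
exp(−qT) = exp(−0.012·2) = 0.9763;  exp(−rT) = exp(−0.041·2) = 0.9213
C = 373·0.9763·N(0.34) − 377·0.9213·N(0.14) = 373·0.9763·0.6331 − 377·0.9213·0.5557 = 230.5496 − 193.0113 = 37.5383

37.54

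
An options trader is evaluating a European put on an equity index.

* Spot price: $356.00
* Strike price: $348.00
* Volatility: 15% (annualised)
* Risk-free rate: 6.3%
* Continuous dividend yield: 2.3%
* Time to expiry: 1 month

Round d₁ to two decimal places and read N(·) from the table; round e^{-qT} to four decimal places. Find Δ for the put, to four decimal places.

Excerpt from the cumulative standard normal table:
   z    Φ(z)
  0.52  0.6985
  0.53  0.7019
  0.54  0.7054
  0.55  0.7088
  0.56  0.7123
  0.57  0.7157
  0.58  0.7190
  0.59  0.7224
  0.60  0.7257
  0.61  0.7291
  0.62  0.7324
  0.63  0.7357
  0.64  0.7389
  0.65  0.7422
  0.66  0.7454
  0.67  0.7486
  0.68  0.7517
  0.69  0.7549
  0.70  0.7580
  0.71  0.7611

σ√T = 0.15·√0.08333 = 0.0433
ln(S/K) + (r − q + σ²/2)T = ln(356/348) + (0.063 − 0.023 + 0.15²/2)·0.08333 = 0.0227 + 0.0043 = 0.0270
d₁ = 0.0270 / 0.0433 = 0.6235 ≈ 0.62
N(d₁) = N(0.62) = 0.7324
Δ_put = exp(−qT)·(N(d₁) − 1) = 0.9981·(0.7324 − 1) = -0.2671

-0.2671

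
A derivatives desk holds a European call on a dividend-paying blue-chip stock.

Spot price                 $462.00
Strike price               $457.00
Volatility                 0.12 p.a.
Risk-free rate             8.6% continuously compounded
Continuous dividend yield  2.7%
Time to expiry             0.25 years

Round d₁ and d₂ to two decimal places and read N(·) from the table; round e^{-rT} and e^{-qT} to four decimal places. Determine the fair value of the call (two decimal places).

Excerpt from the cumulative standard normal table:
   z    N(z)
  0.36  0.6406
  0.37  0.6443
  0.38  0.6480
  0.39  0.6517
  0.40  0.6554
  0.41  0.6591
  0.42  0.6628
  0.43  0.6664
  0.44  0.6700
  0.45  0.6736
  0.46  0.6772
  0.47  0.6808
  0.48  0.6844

σ√T = 0.12 × 0.5000 = 0.0600
ln(S/K) + (r − q + σ²/2)T = ln(462/457) + (0.086 − 0.027 + 0.12²/2)·0.25 = 0.0109 + 0.0165 = 0.0274
d₁ = 0.0274 / 0.0600 = 0.4572 which rounds to 0.46
d₂ = d₁ − σ√T = 0.4572 − 0.0600 = 0.3972 which rounds to 0.40
e^(−qT) = e^(−0.027·0.25) = 0.9933;  e^(−rT) = e^(−0.086·0.25) = 0.9787
N(d₁) = N(0.46) = 0.6772;  N(d₂) = N(0.40) = 0.6554
C = 462·0.9933·0.6772 − 457·0.9787·0.6554 = 310.7702 − 293.1381 = 17.6321

$17.63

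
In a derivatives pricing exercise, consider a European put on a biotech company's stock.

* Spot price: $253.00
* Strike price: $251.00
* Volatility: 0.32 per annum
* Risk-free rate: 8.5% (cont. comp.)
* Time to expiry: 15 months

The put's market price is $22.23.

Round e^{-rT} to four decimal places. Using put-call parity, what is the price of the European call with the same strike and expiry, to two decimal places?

exp(−rT) = exp(−0.085·1.25) = 0.8992
Put-call parity: C − P = S − K·e^(−rT) = 253 − 251·0.8992 = 253 − 225.6992 = 27.3008
C = P + (C − P) = 22.23 + (27.3008) = 49.5308

$49.53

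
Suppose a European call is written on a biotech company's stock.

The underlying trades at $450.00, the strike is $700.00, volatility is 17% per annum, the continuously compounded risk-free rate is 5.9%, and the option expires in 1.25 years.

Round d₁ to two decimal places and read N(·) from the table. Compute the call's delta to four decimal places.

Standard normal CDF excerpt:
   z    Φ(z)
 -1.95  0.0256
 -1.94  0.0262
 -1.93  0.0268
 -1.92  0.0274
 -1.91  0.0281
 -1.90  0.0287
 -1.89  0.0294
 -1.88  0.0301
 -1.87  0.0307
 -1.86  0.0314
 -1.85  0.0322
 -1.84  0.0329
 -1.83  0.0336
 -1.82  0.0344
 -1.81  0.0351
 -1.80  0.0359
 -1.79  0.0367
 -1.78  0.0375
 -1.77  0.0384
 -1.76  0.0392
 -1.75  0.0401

T = 1.25;  σ√T = 0.1901
d₁ = [ln(450/700) + (0.059 + 0.17²/2)·1.25] / 0.1901 = [-0.4418 + 0.0918] / 0.1901 = -1.8416 → -1.84
N(d₁) = N(-1.84) = 0.0329
Δ_call = N(d₁) = 0.0329

0.0329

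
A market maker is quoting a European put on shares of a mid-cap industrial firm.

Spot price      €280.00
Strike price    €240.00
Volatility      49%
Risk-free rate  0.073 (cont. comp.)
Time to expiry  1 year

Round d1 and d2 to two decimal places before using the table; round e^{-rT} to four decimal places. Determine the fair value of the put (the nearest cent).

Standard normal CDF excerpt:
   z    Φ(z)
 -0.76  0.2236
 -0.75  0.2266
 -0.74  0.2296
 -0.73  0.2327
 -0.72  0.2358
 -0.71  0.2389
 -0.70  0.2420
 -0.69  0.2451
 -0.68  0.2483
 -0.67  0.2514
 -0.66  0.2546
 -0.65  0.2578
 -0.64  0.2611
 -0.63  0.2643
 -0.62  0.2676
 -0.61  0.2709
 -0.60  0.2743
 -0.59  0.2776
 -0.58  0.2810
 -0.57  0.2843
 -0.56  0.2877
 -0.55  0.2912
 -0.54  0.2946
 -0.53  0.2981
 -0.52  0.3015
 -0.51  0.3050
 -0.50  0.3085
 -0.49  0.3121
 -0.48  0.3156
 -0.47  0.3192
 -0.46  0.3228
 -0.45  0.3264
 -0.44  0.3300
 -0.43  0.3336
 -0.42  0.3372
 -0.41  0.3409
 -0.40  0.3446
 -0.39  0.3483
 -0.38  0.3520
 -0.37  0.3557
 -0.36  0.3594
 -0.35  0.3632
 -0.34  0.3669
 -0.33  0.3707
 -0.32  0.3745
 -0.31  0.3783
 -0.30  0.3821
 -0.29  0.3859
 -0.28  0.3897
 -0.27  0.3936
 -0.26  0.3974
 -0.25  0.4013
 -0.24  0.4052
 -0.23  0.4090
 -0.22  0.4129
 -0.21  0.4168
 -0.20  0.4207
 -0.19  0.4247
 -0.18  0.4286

σ√T = 0.49·√1 = 0.4900
ln(S/K) + (r + σ²/2)T = ln(280/240) + (0.073 + 0.49²/2)·1 = 0.1542 + 0.1930 = 0.3472
d₁ = 0.3472 / 0.4900 = 0.7086 ⇒ 0.71
d₂ = d₁ − σ√T = 0.7086 − 0.4900 = 0.2186 ⇒ 0.22
e^(−rT) = e^(−0.073·1) = 0.9296
P = 240·0.9296·N(-0.22) − 280·N(-0.71) = 240·0.9296·0.4129 − 280·0.2389 = 92.1196 − 66.8920 = 25.2276

€25.23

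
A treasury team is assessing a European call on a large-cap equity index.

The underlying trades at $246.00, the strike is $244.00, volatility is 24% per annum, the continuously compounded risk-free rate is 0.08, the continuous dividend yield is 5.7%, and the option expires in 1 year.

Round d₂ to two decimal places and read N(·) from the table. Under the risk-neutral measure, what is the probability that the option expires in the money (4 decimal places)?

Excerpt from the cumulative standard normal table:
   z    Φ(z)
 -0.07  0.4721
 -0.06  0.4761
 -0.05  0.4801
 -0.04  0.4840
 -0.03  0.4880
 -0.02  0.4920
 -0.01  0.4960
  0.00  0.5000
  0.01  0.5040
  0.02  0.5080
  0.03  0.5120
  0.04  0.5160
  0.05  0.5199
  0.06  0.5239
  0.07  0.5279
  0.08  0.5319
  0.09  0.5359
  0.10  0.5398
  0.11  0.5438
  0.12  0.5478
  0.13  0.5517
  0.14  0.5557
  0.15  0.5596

σ√T = 0.24·√1 = 0.2400
d₁ = [ln(246/244) + (0.08 − 0.057 + ½·0.24²)·1] / (σ√T) = (0.0082 + 0.0518) / 0.2400 = 0.2498 which rounds to 0.25
d₂ = 0.2498 − 0.2400 = 0.0098 which rounds to 0.01
Pr(exercise) under Q = N(d₂) = 0.5040

0.5040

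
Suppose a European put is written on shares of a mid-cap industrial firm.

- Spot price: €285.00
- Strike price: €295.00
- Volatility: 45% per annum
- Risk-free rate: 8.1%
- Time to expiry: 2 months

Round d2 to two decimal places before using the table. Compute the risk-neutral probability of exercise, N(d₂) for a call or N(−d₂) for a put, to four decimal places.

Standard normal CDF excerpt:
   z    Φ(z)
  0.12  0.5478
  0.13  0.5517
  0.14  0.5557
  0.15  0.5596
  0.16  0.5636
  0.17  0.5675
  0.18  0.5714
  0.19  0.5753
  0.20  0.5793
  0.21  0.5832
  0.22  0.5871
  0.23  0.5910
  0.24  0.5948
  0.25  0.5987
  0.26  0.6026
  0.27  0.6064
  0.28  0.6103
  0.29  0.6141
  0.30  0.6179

0.5832

T = 0.1667;  σ√T = 0.1837
d₁ = [ln(285/295) + (0.081 + ½·0.45²)·0.1667] / (σ√T) = (-0.0345 + 0.0304) / 0.1837 = -0.0224 → -0.02
d₂ = -0.0224 − 0.1837 = -0.2061 → -0.21
Risk-neutral Pr[S_T < K] = N(−d₂) = N(0.21) = 0.5832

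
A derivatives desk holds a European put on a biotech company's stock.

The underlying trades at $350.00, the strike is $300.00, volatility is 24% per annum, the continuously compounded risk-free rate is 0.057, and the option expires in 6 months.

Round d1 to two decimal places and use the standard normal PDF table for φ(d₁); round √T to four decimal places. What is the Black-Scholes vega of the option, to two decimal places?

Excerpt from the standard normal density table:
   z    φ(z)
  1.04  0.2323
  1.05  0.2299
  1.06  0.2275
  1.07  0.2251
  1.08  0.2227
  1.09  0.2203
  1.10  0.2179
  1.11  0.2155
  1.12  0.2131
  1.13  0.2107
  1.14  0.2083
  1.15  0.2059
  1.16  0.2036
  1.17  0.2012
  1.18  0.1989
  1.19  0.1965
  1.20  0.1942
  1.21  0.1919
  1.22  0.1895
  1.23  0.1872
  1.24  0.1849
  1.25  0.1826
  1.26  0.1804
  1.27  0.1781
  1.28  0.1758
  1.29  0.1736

T = 0.5;  σ√T = 0.1697
ln(S/K) + (r + σ²/2)T = ln(350/300) + (0.057 + 0.24²/2)·0.5 = 0.1542 + 0.0429 = 0.1971
d₁ = 0.1971 / 0.1697 = 1.1611 → 1.16
√T = √0.5 = 0.7071
φ(d₁) = φ(1.16) = 0.2036
vega = S·φ(d₁)·√T = 350·0.2036·0.7071 = 50.3879

50.39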